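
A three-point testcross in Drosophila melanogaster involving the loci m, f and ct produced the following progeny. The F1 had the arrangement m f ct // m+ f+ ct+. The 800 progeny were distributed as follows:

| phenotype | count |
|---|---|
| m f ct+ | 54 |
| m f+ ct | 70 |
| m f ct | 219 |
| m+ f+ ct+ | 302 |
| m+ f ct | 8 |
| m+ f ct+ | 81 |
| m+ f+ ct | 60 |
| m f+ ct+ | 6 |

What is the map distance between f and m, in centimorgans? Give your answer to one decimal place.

20.6 centimorgans

The two rarest classes, m+ f ct and m f+ ct+, are the double crossovers. Comparing them with the parentals, only the m allele has switched, so m is the middle locus and the order is f – m – ct.
Crossovers in the f–m interval produce the single-crossover classes m f+ ct and m+ f ct+ (70 + 81 = 151) plus the double crossovers (14).
RF(f–m) = (151 + 14) / 800 = 165/800 = 0.2062 → 20.6 centimorgans.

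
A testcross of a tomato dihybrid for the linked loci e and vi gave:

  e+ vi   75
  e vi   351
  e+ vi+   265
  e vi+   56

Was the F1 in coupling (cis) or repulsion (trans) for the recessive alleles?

The two most frequent classes are e+ vi+ (265) and e vi (351); these are the parental (non-recombinant) types.
So the F1 carried e+ vi+ on one chromosome and e vi on the other — the recessive alleles are on the same chromosome (cis / coupling).

cis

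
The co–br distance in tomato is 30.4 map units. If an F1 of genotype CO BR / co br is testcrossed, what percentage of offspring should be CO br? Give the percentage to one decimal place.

A map distance of 30.4 map units corresponds to a recombination frequency of 0.304.
The F1 is CO BR / co br, so CO br is a recombinant gamete class with expected frequency r/2 = 0.304/2 = 0.1520.
That is 0.1520 = 15.2% of the progeny.

15.2%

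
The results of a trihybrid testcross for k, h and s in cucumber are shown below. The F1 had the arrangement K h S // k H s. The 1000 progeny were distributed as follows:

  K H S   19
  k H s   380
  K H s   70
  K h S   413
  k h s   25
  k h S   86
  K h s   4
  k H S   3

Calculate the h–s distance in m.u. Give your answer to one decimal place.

5.1 m.u.

The two rarest classes, K h s and k H S, are the double crossovers. Comparing them with the parentals, only the s allele has switched, so s is the middle locus and the order is k – s – h.
Crossovers in the s–h interval produce the single-crossover classes K H S and k h s (19 + 25 = 44) plus the double crossovers (7).
RF(s–h) = (44 + 7) / 1000 = 51/1000 = 0.0510 → 5.1 m.u.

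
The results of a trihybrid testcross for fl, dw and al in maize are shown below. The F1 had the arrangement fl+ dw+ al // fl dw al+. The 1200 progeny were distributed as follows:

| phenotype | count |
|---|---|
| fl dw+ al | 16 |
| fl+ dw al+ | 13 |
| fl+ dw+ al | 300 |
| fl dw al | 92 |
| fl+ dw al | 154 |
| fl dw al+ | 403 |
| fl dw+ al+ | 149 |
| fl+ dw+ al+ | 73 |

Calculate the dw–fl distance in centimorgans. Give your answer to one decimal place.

The two rarest classes, fl dw+ al and fl+ dw al+, are the double crossovers. Comparing them with the parentals, only the fl allele has switched, so fl is the middle locus and the order is dw – fl – al.
Crossovers in the dw–fl interval produce the single-crossover classes fl+ dw al and fl dw+ al+ (154 + 149 = 303) plus the double crossovers (29).
RF(dw–fl) = (303 + 29) / 1200 = 332/1200 = 0.2767 → 27.7 centimorgans.

27.7 centimorgans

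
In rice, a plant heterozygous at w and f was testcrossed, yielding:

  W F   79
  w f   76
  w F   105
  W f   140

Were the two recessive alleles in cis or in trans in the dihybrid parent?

The two most frequent classes are W f (140) and w F (105); these are the parental (non-recombinant) types.
So the F1 carried W f on one chromosome and w F on the other — the recessive alleles are on opposite chromosomes (trans / repulsion).

trans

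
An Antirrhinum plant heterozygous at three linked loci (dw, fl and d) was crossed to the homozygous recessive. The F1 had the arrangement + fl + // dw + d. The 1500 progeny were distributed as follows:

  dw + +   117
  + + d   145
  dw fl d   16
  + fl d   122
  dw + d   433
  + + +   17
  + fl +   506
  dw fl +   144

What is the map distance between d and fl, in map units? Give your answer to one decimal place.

18.1 map units

The two rarest classes, + + + and dw fl d, are the double crossovers. Comparing them with the parentals, only the fl allele has switched, so fl is the middle locus and the order is dw – fl – d.
Crossovers in the fl–d interval produce the single-crossover classes + fl d and dw + + (122 + 117 = 239) plus the double crossovers (33).
RF(fl–d) = (239 + 33) / 1500 = 272/1500 = 0.1813 → 18.1 map units.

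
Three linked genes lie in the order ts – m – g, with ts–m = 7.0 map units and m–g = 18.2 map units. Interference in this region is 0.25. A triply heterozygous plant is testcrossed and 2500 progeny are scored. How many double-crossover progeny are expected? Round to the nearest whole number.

Map distances give recombination frequencies of 0.070 and 0.182 for the two intervals.
With interference 0.25 (so coincidence = 0.75), expected double-crossover frequency = 0.070 × 0.182 × 0.75 = 0.00956.
Expected number = 0.00956 × 2500 = 23.89 ≈ 24.

24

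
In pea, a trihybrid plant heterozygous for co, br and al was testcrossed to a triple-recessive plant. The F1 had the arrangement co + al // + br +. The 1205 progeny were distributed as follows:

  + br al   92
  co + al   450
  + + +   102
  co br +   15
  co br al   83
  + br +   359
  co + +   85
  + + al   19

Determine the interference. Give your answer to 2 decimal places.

0.11

The two rarest classes, + + al and co br +, are the double crossovers. Comparing them with the parentals, only the co allele has switched, so co is the middle locus and the order is al – co – br.
al–co: (177 + 34)/1205 = 0.1751; co–br: (185 + 34)/1205 = 0.1817.
Expected DCO frequency = 0.1751 × 0.1817 ≈ 0.03182; observed = 34/1205 ≈ 0.02822.
Coefficient of coincidence = 0.02822/0.03182 ≈ 0.89; interference = 1 − 0.89 = 0.11.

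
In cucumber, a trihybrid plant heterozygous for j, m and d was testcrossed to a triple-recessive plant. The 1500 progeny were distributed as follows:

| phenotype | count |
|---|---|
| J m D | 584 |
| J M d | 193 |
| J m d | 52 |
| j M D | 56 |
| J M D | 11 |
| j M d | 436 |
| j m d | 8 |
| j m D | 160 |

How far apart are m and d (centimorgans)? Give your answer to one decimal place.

The two most frequent reciprocal classes, j M d and J m D, are the parental types, so the F1 was j M d / J m D.
The two rarest classes, j m d and J M D, are the double crossovers. Comparing them with the parentals, only the m allele has switched, so m is the middle locus and the order is j – m – d.
Crossovers in the m–d interval produce the single-crossover classes j M D and J m d (56 + 52 = 108) plus the double crossovers (19).
RF(m–d) = (108 + 19) / 1500 = 127/1500 = 0.0847 → 8.5 centimorgans.

8.5 centimorgans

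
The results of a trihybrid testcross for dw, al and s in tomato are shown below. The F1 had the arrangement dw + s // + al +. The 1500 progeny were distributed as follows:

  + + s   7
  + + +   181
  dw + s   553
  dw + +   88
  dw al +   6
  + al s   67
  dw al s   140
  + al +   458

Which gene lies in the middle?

The two rarest classes, + + s and dw al +, are the double crossovers. Comparing them with the parentals, only the dw allele has switched, so dw is the middle locus and the order is al – dw – s.

dw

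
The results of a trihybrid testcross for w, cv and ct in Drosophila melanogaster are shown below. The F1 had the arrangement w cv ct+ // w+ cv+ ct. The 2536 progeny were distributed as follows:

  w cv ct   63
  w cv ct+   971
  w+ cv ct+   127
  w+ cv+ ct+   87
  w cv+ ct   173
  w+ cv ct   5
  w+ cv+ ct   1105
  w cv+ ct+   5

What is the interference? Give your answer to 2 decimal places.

0.49

The two rarest classes, w cv+ ct+ and w+ cv ct, are the double crossovers. Comparing them with the parentals, only the cv allele has switched, so cv is the middle locus and the order is ct – cv – w.
ct–cv: (150 + 10)/2536 = 0.0631; cv–w: (300 + 10)/2536 = 0.1222.
Expected DCO frequency = 0.0631 × 0.1222 ≈ 0.00771; observed = 10/2536 ≈ 0.00394.
Coefficient of coincidence = 0.00394/0.00771 ≈ 0.51; interference = 1 − 0.51 = 0.49.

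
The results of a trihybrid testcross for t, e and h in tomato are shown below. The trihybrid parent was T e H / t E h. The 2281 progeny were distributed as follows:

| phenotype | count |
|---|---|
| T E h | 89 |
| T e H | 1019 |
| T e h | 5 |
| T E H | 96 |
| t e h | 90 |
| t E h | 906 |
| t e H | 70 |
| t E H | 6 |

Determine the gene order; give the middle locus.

The two rarest classes, T e h and t E H, are the double crossovers. Comparing them with the parentals, only the h allele has switched, so h is the middle locus and the order is e – h – t.

h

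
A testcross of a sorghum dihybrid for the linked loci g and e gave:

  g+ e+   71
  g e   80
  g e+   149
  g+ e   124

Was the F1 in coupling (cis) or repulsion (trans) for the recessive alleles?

trans

The two most frequent classes are g+ e (124) and g e+ (149); these are the parental (non-recombinant) types.
So the F1 carried g+ e on one chromosome and g e+ on the other — the recessive alleles are on opposite chromosomes (trans / repulsion).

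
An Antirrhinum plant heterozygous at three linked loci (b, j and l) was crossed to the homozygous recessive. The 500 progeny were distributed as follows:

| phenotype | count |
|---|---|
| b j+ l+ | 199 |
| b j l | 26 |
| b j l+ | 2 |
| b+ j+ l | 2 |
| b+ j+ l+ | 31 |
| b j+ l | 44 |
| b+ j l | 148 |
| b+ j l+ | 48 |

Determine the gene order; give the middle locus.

The two most frequent reciprocal classes, b j+ l+ and b+ j l, are the parental types, so the F1 was b j+ l+ / b+ j l.
The two rarest classes, b j l+ and b+ j+ l, are the double crossovers. Comparing them with the parentals, only the j allele has switched, so j is the middle locus and the order is l – j – b.

j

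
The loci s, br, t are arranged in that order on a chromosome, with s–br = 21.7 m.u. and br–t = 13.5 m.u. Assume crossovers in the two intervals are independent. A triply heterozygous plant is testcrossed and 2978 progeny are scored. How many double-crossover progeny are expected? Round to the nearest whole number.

Map distances give recombination frequencies of 0.217 and 0.135 for the two intervals.
With no interference, expected double-crossover frequency = 0.217 × 0.135 = 0.02930.
Expected number = 0.02930 × 2978 = 87.24 ≈ 87.

87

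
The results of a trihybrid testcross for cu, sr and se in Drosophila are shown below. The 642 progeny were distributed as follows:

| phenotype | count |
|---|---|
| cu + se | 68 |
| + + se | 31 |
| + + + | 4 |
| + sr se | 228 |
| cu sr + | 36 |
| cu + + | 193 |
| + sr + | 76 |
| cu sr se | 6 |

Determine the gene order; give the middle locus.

cu

The two most frequent reciprocal classes, cu + + and + sr se, are the parental types, so the F1 was cu + + / + sr se.
The two rarest classes, + + + and cu sr se, are the double crossovers. Comparing them with the parentals, only the cu allele has switched, so cu is the middle locus and the order is se – cu – sr.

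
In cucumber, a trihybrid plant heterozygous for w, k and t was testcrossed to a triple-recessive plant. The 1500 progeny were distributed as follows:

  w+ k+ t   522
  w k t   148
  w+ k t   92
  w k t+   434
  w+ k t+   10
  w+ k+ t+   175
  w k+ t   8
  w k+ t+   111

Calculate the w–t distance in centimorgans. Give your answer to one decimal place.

22.7 centimorgans

The two most frequent reciprocal classes, w k t+ and w+ k+ t, are the parental types, so the F1 was w k t+ / w+ k+ t.
The two rarest classes, w+ k t+ and w k+ t, are the double crossovers. Comparing them with the parentals, only the w allele has switched, so w is the middle locus and the order is t – w – k.
Crossovers in the t–w interval produce the single-crossover classes w k t and w+ k+ t+ (148 + 175 = 323) plus the double crossovers (18).
RF(t–w) = (323 + 18) / 1500 = 341/1500 = 0.2273 → 22.7 centimorgans.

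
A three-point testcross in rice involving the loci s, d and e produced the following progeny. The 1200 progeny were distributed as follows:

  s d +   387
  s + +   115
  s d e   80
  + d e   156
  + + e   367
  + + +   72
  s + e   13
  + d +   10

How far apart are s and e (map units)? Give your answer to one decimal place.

14.6 map units

The two most frequent reciprocal classes, s d + and + + e, are the parental types, so the F1 was s d + / + + e.
The two rarest classes, + d + and s + e, are the double crossovers. Comparing them with the parentals, only the s allele has switched, so s is the middle locus and the order is e – s – d.
Crossovers in the e–s interval produce the single-crossover classes s d e and + + + (80 + 72 = 152) plus the double crossovers (23).
RF(e–s) = (152 + 23) / 1200 = 175/1200 = 0.1458 → 14.6 map units.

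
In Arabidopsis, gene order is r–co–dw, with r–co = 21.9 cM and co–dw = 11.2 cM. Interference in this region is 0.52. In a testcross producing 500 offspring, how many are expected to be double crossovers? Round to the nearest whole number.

Map distances give recombination frequencies of 0.219 and 0.112 for the two intervals.
With interference 0.52 (so coincidence = 0.48), expected double-crossover frequency = 0.219 × 0.112 × 0.48 = 0.01177.
Expected number = 0.01177 × 500 = 5.89 ≈ 6.

6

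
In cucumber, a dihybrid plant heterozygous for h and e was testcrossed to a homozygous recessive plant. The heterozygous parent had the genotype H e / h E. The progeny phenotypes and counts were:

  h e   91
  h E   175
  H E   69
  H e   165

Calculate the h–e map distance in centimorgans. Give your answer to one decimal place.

The recombinant classes are H E and h e: 69 + 91 = 160.
Recombination frequency = 160/500 = 0.3200 ≈ 32.0%, i.e. 32.0 centimorgans.

32.0 centimorgans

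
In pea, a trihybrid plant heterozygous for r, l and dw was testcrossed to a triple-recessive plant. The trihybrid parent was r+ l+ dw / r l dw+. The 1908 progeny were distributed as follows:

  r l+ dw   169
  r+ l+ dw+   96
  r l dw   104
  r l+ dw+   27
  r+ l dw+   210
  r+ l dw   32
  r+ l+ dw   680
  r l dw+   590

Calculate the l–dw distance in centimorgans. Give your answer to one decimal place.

13.6 centimorgans

The two rarest classes, r+ l dw and r l+ dw+, are the double crossovers. Comparing them with the parentals, only the l allele has switched, so l is the middle locus and the order is r – l – dw.
Crossovers in the l–dw interval produce the single-crossover classes r+ l+ dw+ and r l dw (96 + 104 = 200) plus the double crossovers (59).
RF(l–dw) = (200 + 59) / 1908 = 259/1908 = 0.1357 → 13.6 centimorgans.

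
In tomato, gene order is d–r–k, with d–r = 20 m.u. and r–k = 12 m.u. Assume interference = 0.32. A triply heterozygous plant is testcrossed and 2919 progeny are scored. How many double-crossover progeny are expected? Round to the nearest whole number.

Map distances give recombination frequencies of 0.200 and 0.120 for the two intervals.
With interference 0.32 (so coincidence = 0.68), expected double-crossover frequency = 0.200 × 0.120 × 0.68 = 0.01632.
Expected number = 0.01632 × 2919 = 47.64 ≈ 48.

48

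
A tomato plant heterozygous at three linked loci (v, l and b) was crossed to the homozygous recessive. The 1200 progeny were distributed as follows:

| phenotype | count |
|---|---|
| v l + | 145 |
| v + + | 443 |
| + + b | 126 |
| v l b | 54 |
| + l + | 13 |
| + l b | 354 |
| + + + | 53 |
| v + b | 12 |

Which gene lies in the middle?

b

The two most frequent reciprocal classes, + l b and v + +, are the parental types, so the F1 was + l b / v + +.
The two rarest classes, + l + and v + b, are the double crossovers. Comparing them with the parentals, only the b allele has switched, so b is the middle locus and the order is v – b – l.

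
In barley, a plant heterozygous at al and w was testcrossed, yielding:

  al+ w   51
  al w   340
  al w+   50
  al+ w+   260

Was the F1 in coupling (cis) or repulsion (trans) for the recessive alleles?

The two most frequent classes are al+ w+ (260) and al w (340); these are the parental (non-recombinant) types.
So the F1 carried al+ w+ on one chromosome and al w on the other — the recessive alleles are on the same chromosome (cis / coupling).

cis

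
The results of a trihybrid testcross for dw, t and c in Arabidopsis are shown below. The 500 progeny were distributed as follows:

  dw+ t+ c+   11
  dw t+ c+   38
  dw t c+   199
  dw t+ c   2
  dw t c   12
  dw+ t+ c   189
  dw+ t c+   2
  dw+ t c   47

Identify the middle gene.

The two most frequent reciprocal classes, dw t c+ and dw+ t+ c, are the parental types, so the F1 was dw t c+ / dw+ t+ c.
The two rarest classes, dw+ t c+ and dw t+ c, are the double crossovers. Comparing them with the parentals, only the dw allele has switched, so dw is the middle locus and the order is t – dw – c.

dw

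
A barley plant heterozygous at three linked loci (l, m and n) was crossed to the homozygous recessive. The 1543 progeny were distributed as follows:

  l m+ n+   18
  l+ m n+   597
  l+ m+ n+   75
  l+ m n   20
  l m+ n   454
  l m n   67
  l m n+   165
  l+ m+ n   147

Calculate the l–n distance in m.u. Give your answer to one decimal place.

The two most frequent reciprocal classes, l+ m n+ and l m+ n, are the parental types, so the F1 was l+ m n+ / l m+ n.
The two rarest classes, l+ m n and l m+ n+, are the double crossovers. Comparing them with the parentals, only the n allele has switched, so n is the middle locus and the order is m – n – l.
Crossovers in the n–l interval produce the single-crossover classes l m n+ and l+ m+ n (165 + 147 = 312) plus the double crossovers (38).
RF(n–l) = (312 + 38) / 1543 = 350/1543 = 0.2268 → 22.7 m.u.

22.7 m.u.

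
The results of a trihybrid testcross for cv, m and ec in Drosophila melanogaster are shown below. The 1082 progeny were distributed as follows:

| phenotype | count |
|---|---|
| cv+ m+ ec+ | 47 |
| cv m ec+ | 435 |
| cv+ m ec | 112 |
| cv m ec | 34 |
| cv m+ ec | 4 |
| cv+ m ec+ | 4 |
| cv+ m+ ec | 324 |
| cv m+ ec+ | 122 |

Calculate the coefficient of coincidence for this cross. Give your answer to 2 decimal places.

The two most frequent reciprocal classes, cv+ m+ ec and cv m ec+, are the parental types, so the F1 was cv+ m+ ec / cv m ec+.
The two rarest classes, cv m+ ec and cv+ m ec+, are the double crossovers. Comparing them with the parentals, only the cv allele has switched, so cv is the middle locus and the order is m – cv – ec.
m–cv: (234 + 8)/1082 = 0.2237; cv–ec: (81 + 8)/1082 = 0.0823.
Expected DCO frequency = 0.2237 × 0.0823 ≈ 0.01841; observed = 8/1082 ≈ 0.00739.
Coefficient of coincidence = 0.00739/0.01841 ≈ 0.40.

0.40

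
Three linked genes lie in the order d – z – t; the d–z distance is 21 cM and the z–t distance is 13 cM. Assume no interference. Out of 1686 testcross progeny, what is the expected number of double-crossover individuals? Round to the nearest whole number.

46

Map distances give recombination frequencies of 0.210 and 0.130 for the two intervals.
With no interference, expected double-crossover frequency = 0.210 × 0.130 = 0.02730.
Expected number = 0.02730 × 1686 = 46.03 ≈ 46.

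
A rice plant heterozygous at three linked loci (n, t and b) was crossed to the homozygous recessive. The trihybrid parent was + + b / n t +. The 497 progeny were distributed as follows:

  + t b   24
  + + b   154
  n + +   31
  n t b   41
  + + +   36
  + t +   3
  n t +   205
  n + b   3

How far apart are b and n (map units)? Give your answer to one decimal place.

The two rarest classes, n + b and + t +, are the double crossovers. Comparing them with the parentals, only the n allele has switched, so n is the middle locus and the order is t – n – b.
Crossovers in the n–b interval produce the single-crossover classes + + + and n t b (36 + 41 = 77) plus the double crossovers (6).
RF(n–b) = (77 + 6) / 497 = 83/497 = 0.1670 → 16.7 map units.

16.7 map units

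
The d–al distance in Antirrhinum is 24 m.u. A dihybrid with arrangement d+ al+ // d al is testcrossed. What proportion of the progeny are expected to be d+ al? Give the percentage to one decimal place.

A map distance of 24 m.u. corresponds to a recombination frequency of 0.240.
The F1 is d+ al+ / d al, so d+ al is a recombinant gamete class with expected frequency r/2 = 0.240/2 = 0.1200.
That is 0.1200 = 12.0% of the progeny.

12.0%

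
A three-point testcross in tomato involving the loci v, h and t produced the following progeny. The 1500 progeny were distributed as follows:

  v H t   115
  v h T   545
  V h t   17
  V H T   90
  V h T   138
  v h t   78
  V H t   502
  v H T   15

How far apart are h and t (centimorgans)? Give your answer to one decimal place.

13.3 centimorgans

The two most frequent reciprocal classes, v h T and V H t, are the parental types, so the F1 was v h T / V H t.
The two rarest classes, v H T and V h t, are the double crossovers. Comparing them with the parentals, only the h allele has switched, so h is the middle locus and the order is t – h – v.
Crossovers in the t–h interval produce the single-crossover classes v h t and V H T (78 + 90 = 168) plus the double crossovers (32).
RF(t–h) = (168 + 32) / 1500 = 200/1500 = 0.1333 → 13.3 centimorgans.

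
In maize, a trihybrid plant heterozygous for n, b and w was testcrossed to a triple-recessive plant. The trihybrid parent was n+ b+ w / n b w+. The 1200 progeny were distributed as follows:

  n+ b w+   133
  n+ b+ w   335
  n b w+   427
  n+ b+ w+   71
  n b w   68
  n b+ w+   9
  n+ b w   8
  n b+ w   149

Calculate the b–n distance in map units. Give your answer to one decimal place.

The two rarest classes, n+ b w and n b+ w+, are the double crossovers. Comparing them with the parentals, only the b allele has switched, so b is the middle locus and the order is w – b – n.
Crossovers in the b–n interval produce the single-crossover classes n b+ w and n+ b w+ (149 + 133 = 282) plus the double crossovers (17).
RF(b–n) = (282 + 17) / 1200 = 299/1200 = 0.2492 → 24.9 map units.

24.9 map units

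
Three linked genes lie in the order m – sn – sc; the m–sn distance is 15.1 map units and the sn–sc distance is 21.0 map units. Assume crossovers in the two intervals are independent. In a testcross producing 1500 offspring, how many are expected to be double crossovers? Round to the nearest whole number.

Map distances give recombination frequencies of 0.151 and 0.210 for the two intervals.
With no interference, expected double-crossover frequency = 0.151 × 0.210 = 0.03171.
Expected number = 0.03171 × 1500 = 47.56 ≈ 48.

48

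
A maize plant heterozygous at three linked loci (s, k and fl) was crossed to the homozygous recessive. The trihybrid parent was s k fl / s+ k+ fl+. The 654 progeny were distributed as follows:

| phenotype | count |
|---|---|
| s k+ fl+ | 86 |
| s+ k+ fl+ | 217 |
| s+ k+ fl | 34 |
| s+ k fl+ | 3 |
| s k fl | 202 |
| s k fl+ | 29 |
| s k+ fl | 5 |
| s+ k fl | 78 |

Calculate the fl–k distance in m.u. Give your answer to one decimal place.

The two rarest classes, s k+ fl and s+ k fl+, are the double crossovers. Comparing them with the parentals, only the k allele has switched, so k is the middle locus and the order is s – k – fl.
Crossovers in the k–fl interval produce the single-crossover classes s k fl+ and s+ k+ fl (29 + 34 = 63) plus the double crossovers (8).
RF(k–fl) = (63 + 8) / 654 = 71/654 = 0.1086 → 10.9 m.u.

10.9 m.u.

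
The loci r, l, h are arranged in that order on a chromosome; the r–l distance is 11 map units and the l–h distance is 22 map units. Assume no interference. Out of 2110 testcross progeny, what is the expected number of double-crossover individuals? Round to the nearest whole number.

Map distances give recombination frequencies of 0.110 and 0.220 for the two intervals.
With no interference, expected double-crossover frequency = 0.110 × 0.220 = 0.02420.
Expected number = 0.02420 × 2110 = 51.06 ≈ 51.

51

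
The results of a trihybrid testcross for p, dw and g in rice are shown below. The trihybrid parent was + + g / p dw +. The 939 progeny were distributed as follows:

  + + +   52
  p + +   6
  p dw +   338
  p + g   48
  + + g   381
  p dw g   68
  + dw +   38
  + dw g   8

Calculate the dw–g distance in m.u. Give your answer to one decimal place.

The two rarest classes, + dw g and p + +, are the double crossovers. Comparing them with the parentals, only the dw allele has switched, so dw is the middle locus and the order is g – dw – p.
Crossovers in the g–dw interval produce the single-crossover classes + + + and p dw g (52 + 68 = 120) plus the double crossovers (14).
RF(g–dw) = (120 + 14) / 939 = 134/939 = 0.1427 → 14.3 m.u.

14.3 m.u.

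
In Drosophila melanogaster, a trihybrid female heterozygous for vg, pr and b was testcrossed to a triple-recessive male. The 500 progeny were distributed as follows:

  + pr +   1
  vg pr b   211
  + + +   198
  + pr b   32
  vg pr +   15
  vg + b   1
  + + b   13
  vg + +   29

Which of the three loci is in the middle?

pr

The two most frequent reciprocal classes, vg pr b and + + +, are the parental types, so the F1 was vg pr b / + + +.
The two rarest classes, vg + b and + pr +, are the double crossovers. Comparing them with the parentals, only the pr allele has switched, so pr is the middle locus and the order is b – pr – vg.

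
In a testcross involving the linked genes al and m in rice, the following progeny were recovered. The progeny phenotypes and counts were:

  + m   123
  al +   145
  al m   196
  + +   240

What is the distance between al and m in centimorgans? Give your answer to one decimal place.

The two most frequent classes, + + (240) and al m (196), are the parental types, so the F1 was + + / al m.
The recombinant classes are + m and al +: 123 + 145 = 268.
Recombination frequency = 268/704 = 0.3807 ≈ 38.1%, i.e. 38.1 centimorgans.

38.1 centimorgans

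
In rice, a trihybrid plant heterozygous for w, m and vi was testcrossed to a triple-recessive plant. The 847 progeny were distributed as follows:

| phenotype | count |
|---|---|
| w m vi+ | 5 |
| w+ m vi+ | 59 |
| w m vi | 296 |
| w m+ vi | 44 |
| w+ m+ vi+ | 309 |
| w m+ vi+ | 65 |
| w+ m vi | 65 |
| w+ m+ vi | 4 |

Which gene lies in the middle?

The two most frequent reciprocal classes, w m vi and w+ m+ vi+, are the parental types, so the F1 was w m vi / w+ m+ vi+.
The two rarest classes, w m vi+ and w+ m+ vi, are the double crossovers. Comparing them with the parentals, only the vi allele has switched, so vi is the middle locus and the order is w – vi – m.

vi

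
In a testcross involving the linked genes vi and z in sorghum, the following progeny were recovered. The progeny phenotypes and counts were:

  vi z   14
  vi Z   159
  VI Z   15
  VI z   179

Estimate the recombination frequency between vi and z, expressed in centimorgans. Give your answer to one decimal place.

7.9 centimorgans

The two most frequent classes, VI z (179) and vi Z (159), are the parental types, so the F1 was VI z / vi Z.
The recombinant classes are VI Z and vi z: 15 + 14 = 29.
Recombination frequency = 29/367 = 0.0790 ≈ 7.9%, i.e. 7.9 centimorgans.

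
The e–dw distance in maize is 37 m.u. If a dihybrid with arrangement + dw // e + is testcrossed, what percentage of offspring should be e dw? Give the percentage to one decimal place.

A map distance of 37 m.u. corresponds to a recombination frequency of 0.370.
The F1 is + dw / e +, so e dw is a recombinant gamete class with expected frequency r/2 = 0.370/2 = 0.1850.
That is 0.1850 = 18.5% of the progeny.

18.5%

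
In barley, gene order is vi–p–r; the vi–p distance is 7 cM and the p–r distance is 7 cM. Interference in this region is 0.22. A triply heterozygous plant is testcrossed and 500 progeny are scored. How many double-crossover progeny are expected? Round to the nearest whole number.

2

Map distances give recombination frequencies of 0.070 and 0.070 for the two intervals.
With interference 0.22 (so coincidence = 0.78), expected double-crossover frequency = 0.070 × 0.070 × 0.78 = 0.00382.
Expected number = 0.00382 × 500 = 1.91 ≈ 2.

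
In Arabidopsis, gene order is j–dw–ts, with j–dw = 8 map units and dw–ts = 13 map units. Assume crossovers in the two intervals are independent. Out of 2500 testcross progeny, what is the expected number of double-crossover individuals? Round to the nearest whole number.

26

Map distances give recombination frequencies of 0.080 and 0.130 for the two intervals.
With no interference, expected double-crossover frequency = 0.080 × 0.130 = 0.01040.
Expected number = 0.01040 × 2500 = 26.00 ≈ 26.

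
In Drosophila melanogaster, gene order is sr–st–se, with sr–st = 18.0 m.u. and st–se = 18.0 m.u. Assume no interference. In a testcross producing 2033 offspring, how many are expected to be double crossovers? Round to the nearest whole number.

66

Map distances give recombination frequencies of 0.180 and 0.180 for the two intervals.
With no interference, expected double-crossover frequency = 0.180 × 0.180 = 0.03240.
Expected number = 0.03240 × 2033 = 65.87 ≈ 66.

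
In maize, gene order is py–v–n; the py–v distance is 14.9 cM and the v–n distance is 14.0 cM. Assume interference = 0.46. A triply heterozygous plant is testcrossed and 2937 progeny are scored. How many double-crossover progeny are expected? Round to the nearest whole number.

33

Map distances give recombination frequencies of 0.149 and 0.140 for the two intervals.
With interference 0.46 (so coincidence = 0.54), expected double-crossover frequency = 0.149 × 0.140 × 0.54 = 0.01126.
Expected number = 0.01126 × 2937 = 33.08 ≈ 33.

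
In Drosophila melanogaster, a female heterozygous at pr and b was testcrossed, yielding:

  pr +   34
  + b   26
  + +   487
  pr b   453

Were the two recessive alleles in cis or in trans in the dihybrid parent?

cis

The two most frequent classes are + + (487) and pr b (453); these are the parental (non-recombinant) types.
So the F1 carried + + on one chromosome and pr b on the other — the recessive alleles are on the same chromosome (cis / coupling).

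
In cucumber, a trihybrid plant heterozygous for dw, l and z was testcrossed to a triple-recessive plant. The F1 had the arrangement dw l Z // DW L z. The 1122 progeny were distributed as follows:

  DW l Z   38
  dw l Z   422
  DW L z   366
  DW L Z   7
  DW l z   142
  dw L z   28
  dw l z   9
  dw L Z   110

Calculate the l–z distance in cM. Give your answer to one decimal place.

The two rarest classes, dw l z and DW L Z, are the double crossovers. Comparing them with the parentals, only the z allele has switched, so z is the middle locus and the order is l – z – dw.
Crossovers in the l–z interval produce the single-crossover classes dw L Z and DW l z (110 + 142 = 252) plus the double crossovers (16).
RF(l–z) = (252 + 16) / 1122 = 268/1122 = 0.2389 → 23.9 cM.

23.9 cM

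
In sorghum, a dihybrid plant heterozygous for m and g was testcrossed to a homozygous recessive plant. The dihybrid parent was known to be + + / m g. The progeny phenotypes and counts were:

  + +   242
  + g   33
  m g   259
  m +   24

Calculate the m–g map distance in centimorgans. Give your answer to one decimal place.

The recombinant classes are + g and m +: 33 + 24 = 57.
Recombination frequency = 57/558 = 0.1022 ≈ 10.2%, i.e. 10.2 centimorgans.

10.2 centimorgans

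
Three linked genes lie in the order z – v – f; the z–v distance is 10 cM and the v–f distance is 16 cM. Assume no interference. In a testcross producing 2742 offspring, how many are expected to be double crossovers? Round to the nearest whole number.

Map distances give recombination frequencies of 0.100 and 0.160 for the two intervals.
With no interference, expected double-crossover frequency = 0.100 × 0.160 = 0.01600.
Expected number = 0.01600 × 2742 = 43.87 ≈ 44.

44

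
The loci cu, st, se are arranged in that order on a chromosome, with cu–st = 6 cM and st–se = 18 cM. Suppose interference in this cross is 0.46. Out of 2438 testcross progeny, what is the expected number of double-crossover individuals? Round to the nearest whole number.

14

Map distances give recombination frequencies of 0.060 and 0.180 for the two intervals.
With interference 0.46 (so coincidence = 0.54), expected double-crossover frequency = 0.060 × 0.180 × 0.54 = 0.00583.
Expected number = 0.00583 × 2438 = 14.22 ≈ 14.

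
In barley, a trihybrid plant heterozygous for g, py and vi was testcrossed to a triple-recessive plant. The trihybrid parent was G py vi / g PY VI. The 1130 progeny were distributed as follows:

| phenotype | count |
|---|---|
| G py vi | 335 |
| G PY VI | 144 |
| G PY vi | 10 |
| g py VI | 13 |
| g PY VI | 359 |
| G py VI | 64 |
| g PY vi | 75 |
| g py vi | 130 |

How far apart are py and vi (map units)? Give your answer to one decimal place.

14.3 map units

The two rarest classes, G PY vi and g py VI, are the double crossovers. Comparing them with the parentals, only the py allele has switched, so py is the middle locus and the order is vi – py – g.
Crossovers in the vi–py interval produce the single-crossover classes G py VI and g PY vi (64 + 75 = 139) plus the double crossovers (23).
RF(vi–py) = (139 + 23) / 1130 = 162/1130 = 0.1434 → 14.3 map units.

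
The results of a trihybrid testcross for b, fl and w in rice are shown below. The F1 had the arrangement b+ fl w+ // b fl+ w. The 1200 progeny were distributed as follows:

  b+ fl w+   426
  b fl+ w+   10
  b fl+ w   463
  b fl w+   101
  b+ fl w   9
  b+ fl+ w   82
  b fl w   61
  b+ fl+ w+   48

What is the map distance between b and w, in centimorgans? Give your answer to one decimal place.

16.8 centimorgans

The two rarest classes, b+ fl w and b fl+ w+, are the double crossovers. Comparing them with the parentals, only the w allele has switched, so w is the middle locus and the order is b – w – fl.
Crossovers in the b–w interval produce the single-crossover classes b fl w+ and b+ fl+ w (101 + 82 = 183) plus the double crossovers (19).
RF(b–w) = (183 + 19) / 1200 = 202/1200 = 0.1683 → 16.8 centimorgans.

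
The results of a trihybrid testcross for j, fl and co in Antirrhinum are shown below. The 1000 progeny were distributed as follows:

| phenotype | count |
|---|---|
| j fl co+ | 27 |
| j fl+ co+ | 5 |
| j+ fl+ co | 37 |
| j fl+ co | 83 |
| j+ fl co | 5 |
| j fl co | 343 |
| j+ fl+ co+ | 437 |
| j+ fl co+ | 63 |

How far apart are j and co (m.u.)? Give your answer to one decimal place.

7.4 m.u.

The two most frequent reciprocal classes, j fl co and j+ fl+ co+, are the parental types, so the F1 was j fl co / j+ fl+ co+.
The two rarest classes, j+ fl co and j fl+ co+, are the double crossovers. Comparing them with the parentals, only the j allele has switched, so j is the middle locus and the order is co – j – fl.
Crossovers in the co–j interval produce the single-crossover classes j fl co+ and j+ fl+ co (27 + 37 = 64) plus the double crossovers (10).
RF(co–j) = (64 + 10) / 1000 = 74/1000 = 0.0740 → 7.4 m.u.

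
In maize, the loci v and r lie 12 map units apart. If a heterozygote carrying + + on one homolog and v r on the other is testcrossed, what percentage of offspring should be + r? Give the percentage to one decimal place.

6.0%

A map distance of 12 map units corresponds to a recombination frequency of 0.120.
The F1 is + + / v r, so + r is a recombinant gamete class with expected frequency r/2 = 0.120/2 = 0.0600.
That is 0.0600 = 6.0% of the progeny.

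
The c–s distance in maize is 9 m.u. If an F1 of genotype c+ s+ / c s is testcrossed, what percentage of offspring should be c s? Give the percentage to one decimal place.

45.5%

A map distance of 9 m.u. corresponds to a recombination frequency of 0.090.
The F1 is c+ s+ / c s, so c s is a parental gamete class with expected frequency (1 − r)/2 = 0.910/2 = 0.4550.
That is 0.4550 = 45.5% of the progeny.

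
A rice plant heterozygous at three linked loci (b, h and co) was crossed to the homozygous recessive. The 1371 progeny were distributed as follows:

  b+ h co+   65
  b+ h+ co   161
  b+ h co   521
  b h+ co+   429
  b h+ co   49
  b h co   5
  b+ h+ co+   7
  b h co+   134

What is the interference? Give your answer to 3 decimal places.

0.575

The two most frequent reciprocal classes, b+ h co and b h+ co+, are the parental types, so the F1 was b+ h co / b h+ co+.
The two rarest classes, b h co and b+ h+ co+, are the double crossovers. Comparing them with the parentals, only the b allele has switched, so b is the middle locus and the order is h – b – co.
h–b: (295 + 12)/1371 = 0.2239; b–co: (114 + 12)/1371 = 0.0919.
Expected DCO frequency = 0.2239 × 0.0919 ≈ 0.02058; observed = 12/1371 ≈ 0.00875.
Coefficient of coincidence = 0.00875/0.02058 ≈ 0.425; interference = 1 − 0.425 = 0.575.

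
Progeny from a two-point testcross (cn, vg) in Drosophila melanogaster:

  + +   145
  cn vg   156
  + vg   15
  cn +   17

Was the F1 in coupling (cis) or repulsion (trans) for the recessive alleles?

The two most frequent classes are + + (145) and cn vg (156); these are the parental (non-recombinant) types.
So the F1 carried + + on one chromosome and cn vg on the other — the recessive alleles are on the same chromosome (cis / coupling).

cis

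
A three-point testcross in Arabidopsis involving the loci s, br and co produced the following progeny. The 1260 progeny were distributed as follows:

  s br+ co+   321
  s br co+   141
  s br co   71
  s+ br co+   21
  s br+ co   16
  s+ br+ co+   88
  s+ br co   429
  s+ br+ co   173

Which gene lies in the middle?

co

The two most frequent reciprocal classes, s+ br co and s br+ co+, are the parental types, so the F1 was s+ br co / s br+ co+.
The two rarest classes, s+ br co+ and s br+ co, are the double crossovers. Comparing them with the parentals, only the co allele has switched, so co is the middle locus and the order is br – co – s.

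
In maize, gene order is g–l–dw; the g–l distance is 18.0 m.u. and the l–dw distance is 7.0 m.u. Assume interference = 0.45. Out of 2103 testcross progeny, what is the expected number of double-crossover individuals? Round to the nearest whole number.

15

Map distances give recombination frequencies of 0.180 and 0.070 for the two intervals.
With interference 0.45 (so coincidence = 0.55), expected double-crossover frequency = 0.180 × 0.070 × 0.55 = 0.00693.
Expected number = 0.00693 × 2103 = 14.57 ≈ 15.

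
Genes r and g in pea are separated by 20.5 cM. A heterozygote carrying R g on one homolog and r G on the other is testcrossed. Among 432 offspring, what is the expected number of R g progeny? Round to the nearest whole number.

172

A map distance of 20.5 cM corresponds to a recombination frequency of 0.205.
The F1 is R g / r G, so R g is a parental gamete class with expected frequency (1 − r)/2 = 0.795/2 = 0.3975.
Expected number = 0.3975 × 432 = 171.72 ≈ 172.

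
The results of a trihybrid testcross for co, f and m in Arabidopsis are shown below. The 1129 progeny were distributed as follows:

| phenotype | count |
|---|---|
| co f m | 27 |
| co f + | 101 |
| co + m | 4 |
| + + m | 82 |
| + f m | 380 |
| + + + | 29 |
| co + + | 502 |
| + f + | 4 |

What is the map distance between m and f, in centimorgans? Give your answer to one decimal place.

The two most frequent reciprocal classes, + f m and co + +, are the parental types, so the F1 was + f m / co + +.
The two rarest classes, + f + and co + m, are the double crossovers. Comparing them with the parentals, only the m allele has switched, so m is the middle locus and the order is f – m – co.
Crossovers in the f–m interval produce the single-crossover classes + + m and co f + (82 + 101 = 183) plus the double crossovers (8).
RF(f–m) = (183 + 8) / 1129 = 191/1129 = 0.1692 → 16.9 centimorgans.

16.9 centimorgans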